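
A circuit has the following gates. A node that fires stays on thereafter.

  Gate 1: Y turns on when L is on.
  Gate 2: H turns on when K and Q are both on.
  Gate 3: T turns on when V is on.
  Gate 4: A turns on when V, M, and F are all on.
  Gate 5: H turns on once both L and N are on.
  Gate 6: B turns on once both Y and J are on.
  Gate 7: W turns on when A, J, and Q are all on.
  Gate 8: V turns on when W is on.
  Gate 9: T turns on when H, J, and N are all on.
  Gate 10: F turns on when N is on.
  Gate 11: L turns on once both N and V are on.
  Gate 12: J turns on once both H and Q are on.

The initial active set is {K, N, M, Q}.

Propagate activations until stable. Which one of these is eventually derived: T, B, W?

T

K and Q are on, so H turns on (Gate 2).
Gate 12: H and Q on → J on.
Gate 9: H, J, and N on → T on.
W would need A, J, and Q (Gate 7), but A never turns on. B would need Y and J (Gate 6), but Y never turns on.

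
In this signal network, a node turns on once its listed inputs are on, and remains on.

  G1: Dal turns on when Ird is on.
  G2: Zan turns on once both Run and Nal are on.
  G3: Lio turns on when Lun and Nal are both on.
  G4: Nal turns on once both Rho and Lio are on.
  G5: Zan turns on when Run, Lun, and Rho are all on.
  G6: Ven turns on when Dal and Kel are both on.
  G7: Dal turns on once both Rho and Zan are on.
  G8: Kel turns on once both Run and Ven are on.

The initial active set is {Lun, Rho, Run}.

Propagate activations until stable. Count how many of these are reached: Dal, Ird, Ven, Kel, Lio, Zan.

2

Run, Lun, and Rho are on, so Zan turns on (G5).
G7: Rho and Zan on → Dal on.
Dal: reached.
No rule produces Ird, and it is not given.
Ven would need Dal and Kel (G6), but Kel never turns on.
Kel would need Run and Ven (G8), but Ven never turns on.
Lio would need Lun and Nal (G3), but Nal never turns on.
Zan: reached.
Reached: Dal and Zan — 2 of the 6.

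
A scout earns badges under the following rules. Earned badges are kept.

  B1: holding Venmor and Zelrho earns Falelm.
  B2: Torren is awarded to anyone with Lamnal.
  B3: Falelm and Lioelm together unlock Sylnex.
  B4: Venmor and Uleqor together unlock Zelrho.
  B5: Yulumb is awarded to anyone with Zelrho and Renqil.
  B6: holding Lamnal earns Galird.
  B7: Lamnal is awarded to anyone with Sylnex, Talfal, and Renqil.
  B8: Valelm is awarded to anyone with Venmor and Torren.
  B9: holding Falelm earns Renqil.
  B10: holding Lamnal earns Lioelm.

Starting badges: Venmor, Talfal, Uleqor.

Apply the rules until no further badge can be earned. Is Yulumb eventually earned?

Yes

With Venmor and Uleqor, Zelrho is earned (B4).
With Venmor and Zelrho, Falelm is earned (B1).
With Falelm, Renqil is earned (B9).
With Zelrho and Renqil, Yulumb is earned (B5).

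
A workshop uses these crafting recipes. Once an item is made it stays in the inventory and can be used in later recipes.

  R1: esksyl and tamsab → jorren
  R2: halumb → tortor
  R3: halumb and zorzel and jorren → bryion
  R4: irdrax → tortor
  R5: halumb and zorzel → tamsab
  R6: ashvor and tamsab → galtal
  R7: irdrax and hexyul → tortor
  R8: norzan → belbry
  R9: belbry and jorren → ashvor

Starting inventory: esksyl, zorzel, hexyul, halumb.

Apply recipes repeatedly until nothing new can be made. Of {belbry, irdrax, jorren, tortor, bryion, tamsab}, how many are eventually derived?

4

Using R5, halumb and zorzel make tamsab.
Using R2, halumb makes tortor.
esksyl and tamsab → jorren (R1).
Using R3, halumb, zorzel, and jorren make bryion.
belbry would need norzan (R8), but norzan is never obtained.
No rule produces irdrax, and it is not given.
jorren: reached.
tortor: reached.
bryion: reached.
tamsab: reached.
Reached: jorren, tortor, bryion, and tamsab — 4 of the 6.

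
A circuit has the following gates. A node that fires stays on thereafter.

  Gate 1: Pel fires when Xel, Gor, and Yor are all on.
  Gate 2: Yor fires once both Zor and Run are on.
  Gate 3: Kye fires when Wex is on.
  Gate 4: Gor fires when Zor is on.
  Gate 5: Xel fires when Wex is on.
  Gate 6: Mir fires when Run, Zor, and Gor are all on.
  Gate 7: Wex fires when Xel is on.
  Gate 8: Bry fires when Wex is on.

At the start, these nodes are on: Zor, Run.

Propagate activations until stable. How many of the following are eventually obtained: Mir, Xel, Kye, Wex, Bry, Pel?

Zor is on, so Gor fires (Gate 4).
Gate 6: Run, Zor, and Gor on → Mir on.
Mir: reached.
Xel would need Wex (Gate 5), but Wex never turns on.
Kye would need Wex (Gate 3), but Wex never turns on.
Wex would need Xel (Gate 7), but Xel never turns on.
Bry would need Wex (Gate 8), but Wex never turns on.
Pel would need Xel, Gor, and Yor (Gate 1), but Xel never turns on.
Reached: Mir — 1 of the 6.

1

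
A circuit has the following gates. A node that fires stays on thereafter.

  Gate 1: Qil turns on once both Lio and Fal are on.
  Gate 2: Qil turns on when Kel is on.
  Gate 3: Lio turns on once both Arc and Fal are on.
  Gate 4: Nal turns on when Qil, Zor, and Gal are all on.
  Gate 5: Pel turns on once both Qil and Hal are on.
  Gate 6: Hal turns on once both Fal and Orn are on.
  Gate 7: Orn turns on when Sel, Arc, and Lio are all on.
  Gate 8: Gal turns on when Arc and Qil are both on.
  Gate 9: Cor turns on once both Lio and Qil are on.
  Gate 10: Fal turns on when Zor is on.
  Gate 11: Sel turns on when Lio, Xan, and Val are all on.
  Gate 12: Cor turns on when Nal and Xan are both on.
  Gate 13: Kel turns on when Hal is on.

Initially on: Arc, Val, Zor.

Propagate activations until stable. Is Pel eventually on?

No

Pel would need Qil and Hal (Gate 5), but Hal never turns on.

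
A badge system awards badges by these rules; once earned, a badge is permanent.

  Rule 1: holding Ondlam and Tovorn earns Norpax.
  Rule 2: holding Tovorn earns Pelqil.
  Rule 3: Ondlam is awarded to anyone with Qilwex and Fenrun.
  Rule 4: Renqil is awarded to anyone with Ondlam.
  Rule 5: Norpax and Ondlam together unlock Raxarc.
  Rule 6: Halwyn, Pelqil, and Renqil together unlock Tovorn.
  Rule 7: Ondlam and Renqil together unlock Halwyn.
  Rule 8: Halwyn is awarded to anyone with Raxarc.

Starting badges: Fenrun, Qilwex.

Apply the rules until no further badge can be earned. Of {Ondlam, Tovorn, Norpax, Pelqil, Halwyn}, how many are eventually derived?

With Qilwex and Fenrun, Ondlam is earned (Rule 3).
With Ondlam, Renqil is earned (Rule 4).
With Ondlam and Renqil, Halwyn is earned (Rule 7).
Ondlam: reached.
Tovorn would need Halwyn, Pelqil, and Renqil (Rule 6), but Pelqil is never earned.
Norpax would need Ondlam and Tovorn (Rule 1), but Tovorn is never earned.
Pelqil would need Tovorn (Rule 2), but Tovorn is never earned.
Halwyn: reached.
Reached: Ondlam and Halwyn — 2 of the 5.

2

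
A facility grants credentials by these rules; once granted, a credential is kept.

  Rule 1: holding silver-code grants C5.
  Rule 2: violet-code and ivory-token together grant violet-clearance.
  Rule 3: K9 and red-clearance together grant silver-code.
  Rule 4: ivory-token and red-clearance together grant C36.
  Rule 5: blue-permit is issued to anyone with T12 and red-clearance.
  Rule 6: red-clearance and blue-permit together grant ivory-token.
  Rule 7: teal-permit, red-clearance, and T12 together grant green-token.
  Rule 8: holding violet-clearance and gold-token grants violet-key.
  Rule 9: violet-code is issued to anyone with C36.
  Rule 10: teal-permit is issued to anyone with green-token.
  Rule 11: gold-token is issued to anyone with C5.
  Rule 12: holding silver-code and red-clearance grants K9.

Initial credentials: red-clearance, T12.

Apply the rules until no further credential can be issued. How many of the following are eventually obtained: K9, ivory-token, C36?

Holding T12 and red-clearance grants blue-permit (Rule 5).
Holding red-clearance and blue-permit grants ivory-token (Rule 6).
Holding ivory-token and red-clearance grants C36 (Rule 4).
K9 would need silver-code and red-clearance (Rule 12), but silver-code is never granted.
ivory-token: reached.
C36: reached.
Reached: ivory-token and C36 — 2 of the 3.

2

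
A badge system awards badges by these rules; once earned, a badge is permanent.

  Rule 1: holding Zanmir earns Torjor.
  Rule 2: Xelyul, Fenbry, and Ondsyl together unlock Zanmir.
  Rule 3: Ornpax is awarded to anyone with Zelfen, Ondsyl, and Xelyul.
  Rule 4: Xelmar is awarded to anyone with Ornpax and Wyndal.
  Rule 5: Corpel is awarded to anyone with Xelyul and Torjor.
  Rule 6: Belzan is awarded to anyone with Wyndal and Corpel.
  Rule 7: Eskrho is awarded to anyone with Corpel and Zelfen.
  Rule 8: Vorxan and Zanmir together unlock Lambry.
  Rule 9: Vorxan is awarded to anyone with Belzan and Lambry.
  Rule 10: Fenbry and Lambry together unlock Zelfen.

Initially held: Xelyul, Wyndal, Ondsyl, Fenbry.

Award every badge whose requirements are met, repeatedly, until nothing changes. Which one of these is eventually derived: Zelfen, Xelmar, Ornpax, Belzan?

With Xelyul, Fenbry, and Ondsyl, Zanmir is earned (Rule 2).
With Zanmir, Torjor is earned (Rule 1).
With Xelyul and Torjor, Corpel is earned (Rule 5).
With Wyndal and Corpel, Belzan is earned (Rule 6).
Xelmar would need Ornpax and Wyndal (Rule 4), but Ornpax is never earned. Ornpax would need Zelfen, Ondsyl, and Xelyul (Rule 3), but Zelfen is never earned. Zelfen would need Fenbry and Lambry (Rule 10), but Lambry is never earned.

Belzan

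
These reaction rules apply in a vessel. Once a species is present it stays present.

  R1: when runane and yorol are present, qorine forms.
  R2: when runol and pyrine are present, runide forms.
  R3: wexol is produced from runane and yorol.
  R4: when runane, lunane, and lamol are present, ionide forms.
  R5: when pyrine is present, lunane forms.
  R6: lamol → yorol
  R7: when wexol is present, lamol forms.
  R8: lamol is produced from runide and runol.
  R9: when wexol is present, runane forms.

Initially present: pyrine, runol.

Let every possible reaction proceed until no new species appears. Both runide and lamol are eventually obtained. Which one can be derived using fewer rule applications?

runide

runide: runol and pyrine present → runide forms (R2). [1 rule application]
lamol: runol and pyrine present → runide forms (R2). runide and runol present → lamol forms (R8). [2 rule applications]
runide needs fewer.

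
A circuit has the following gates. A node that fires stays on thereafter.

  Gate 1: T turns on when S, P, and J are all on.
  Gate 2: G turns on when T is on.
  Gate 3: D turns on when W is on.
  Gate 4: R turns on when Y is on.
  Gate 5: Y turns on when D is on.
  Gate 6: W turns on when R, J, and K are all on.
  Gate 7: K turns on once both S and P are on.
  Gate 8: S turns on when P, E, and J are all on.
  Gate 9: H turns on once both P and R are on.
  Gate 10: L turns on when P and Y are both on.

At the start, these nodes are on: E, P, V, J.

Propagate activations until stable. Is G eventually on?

P, E, and J are on, so S turns on (Gate 8).
Gate 1: S, P, and J on → T on.
Gate 2: T on → G on.

Yes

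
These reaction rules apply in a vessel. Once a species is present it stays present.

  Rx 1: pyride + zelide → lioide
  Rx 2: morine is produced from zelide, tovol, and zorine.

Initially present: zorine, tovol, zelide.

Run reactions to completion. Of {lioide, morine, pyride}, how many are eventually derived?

1

zelide, tovol, and zorine present → morine forms (Rx 2).
lioide would need pyride and zelide (Rx 1), but pyride never forms.
morine: reached.
No rule produces pyride, and it is not given.
Reached: morine — 1 of the 3.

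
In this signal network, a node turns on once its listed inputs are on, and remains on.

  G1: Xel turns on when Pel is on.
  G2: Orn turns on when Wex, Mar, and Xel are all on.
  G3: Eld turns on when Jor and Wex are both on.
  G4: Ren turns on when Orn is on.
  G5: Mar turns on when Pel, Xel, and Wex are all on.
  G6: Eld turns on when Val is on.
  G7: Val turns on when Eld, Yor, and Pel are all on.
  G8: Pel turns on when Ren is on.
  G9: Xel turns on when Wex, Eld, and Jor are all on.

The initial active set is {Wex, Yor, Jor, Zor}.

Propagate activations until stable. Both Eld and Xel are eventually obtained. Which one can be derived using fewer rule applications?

Eld: G3: Jor and Wex on → Eld on. [1 rule application]
Xel: Jor and Wex are on, so Eld turns on (G3). Wex, Eld, and Jor are on, so Xel turns on (G9). [2 rule applications]
Eld needs fewer.

Eld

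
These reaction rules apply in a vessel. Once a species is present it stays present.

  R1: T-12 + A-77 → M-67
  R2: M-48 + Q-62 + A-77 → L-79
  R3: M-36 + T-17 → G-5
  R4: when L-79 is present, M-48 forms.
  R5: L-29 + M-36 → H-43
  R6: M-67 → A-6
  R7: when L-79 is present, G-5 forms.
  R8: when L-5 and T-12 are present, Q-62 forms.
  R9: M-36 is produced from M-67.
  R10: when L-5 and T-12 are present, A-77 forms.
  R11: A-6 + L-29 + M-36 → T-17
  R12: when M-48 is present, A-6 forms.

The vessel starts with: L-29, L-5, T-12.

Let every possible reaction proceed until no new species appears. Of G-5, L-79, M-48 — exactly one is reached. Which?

L-5 and T-12 present → A-77 forms (R10).
T-12 and A-77 present → M-67 forms (R1).
M-67 present → M-36 forms (R9).
M-67 present → A-6 forms (R6).
A-6, L-29, and M-36 present → T-17 forms (R11).
M-36 and T-17 present → G-5 forms (R3).
L-79 would need M-48, Q-62, and A-77 (R2), but M-48 never forms. M-48 would need L-79 (R4), but L-79 never forms.

G-5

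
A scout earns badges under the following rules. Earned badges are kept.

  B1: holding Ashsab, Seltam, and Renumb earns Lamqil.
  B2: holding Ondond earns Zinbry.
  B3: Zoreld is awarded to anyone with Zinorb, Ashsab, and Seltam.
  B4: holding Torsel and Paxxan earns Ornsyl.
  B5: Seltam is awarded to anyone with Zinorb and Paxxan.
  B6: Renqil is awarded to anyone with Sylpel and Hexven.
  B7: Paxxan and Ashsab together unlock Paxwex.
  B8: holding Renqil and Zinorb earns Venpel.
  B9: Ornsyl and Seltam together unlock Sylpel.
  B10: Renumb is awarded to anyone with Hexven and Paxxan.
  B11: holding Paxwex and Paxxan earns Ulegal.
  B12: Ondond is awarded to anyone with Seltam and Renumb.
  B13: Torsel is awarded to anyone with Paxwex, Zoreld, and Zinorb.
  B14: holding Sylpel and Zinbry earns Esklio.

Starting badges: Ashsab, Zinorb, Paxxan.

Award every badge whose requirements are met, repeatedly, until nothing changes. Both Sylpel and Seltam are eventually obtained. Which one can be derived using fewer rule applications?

Seltam

Seltam: With Zinorb and Paxxan, Seltam is earned (B5). [1 rule application]
Sylpel: With Zinorb and Paxxan, Seltam is earned (B5). With Paxxan and Ashsab, Paxwex is earned (B7). With Zinorb, Ashsab, and Seltam, Zoreld is earned (B3). With Paxwex, Zoreld, and Zinorb, Torsel is earned (B13). With Torsel and Paxxan, Ornsyl is earned (B4). With Ornsyl and Seltam, Sylpel is earned (B9). [6 rule applications]
Seltam needs fewer.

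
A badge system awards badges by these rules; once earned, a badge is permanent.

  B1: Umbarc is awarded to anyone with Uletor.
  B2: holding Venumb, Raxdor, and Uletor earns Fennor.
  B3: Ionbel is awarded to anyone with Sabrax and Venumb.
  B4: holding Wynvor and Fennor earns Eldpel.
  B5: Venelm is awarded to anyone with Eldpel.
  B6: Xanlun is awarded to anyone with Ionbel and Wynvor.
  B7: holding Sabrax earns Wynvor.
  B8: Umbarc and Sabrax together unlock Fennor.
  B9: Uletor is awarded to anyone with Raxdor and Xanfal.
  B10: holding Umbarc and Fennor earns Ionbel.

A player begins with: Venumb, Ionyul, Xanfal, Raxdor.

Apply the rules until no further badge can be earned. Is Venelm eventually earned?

Venelm would need Eldpel (B5), but Eldpel is never earned.

No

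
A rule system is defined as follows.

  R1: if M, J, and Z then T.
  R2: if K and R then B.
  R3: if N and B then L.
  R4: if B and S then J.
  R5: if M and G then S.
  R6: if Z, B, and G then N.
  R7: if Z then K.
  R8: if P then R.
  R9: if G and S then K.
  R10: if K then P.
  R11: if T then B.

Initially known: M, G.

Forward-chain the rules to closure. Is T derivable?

No

T would need M, J, and Z (R1), but Z is never established.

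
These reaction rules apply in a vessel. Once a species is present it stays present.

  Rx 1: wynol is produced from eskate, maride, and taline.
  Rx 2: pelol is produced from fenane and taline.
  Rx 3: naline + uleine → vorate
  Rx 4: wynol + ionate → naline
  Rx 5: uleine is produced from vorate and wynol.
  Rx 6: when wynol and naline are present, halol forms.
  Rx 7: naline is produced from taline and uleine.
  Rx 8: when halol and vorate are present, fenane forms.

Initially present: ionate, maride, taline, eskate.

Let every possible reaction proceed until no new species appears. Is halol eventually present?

eskate, maride, and taline present → wynol forms (Rx 1).
wynol and ionate present → naline forms (Rx 4).
wynol and naline present → halol forms (Rx 6).

Yes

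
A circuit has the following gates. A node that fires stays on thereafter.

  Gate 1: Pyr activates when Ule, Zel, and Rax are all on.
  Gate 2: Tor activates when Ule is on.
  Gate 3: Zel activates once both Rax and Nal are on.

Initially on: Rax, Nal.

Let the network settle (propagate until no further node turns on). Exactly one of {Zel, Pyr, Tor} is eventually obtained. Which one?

Zel

Gate 3: Rax and Nal on → Zel on.
Tor would need Ule (Gate 2), but Ule never turns on. Pyr would need Ule, Zel, and Rax (Gate 1), but Ule never turns on.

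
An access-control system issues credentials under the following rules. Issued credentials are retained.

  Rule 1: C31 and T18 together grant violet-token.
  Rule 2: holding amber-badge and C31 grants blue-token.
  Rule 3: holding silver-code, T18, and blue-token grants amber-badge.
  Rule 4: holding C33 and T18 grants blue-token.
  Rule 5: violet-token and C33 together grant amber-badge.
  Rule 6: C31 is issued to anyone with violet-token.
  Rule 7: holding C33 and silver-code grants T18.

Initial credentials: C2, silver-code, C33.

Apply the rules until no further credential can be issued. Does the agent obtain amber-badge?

Holding C33 and silver-code grants T18 (Rule 7).
Holding C33 and T18 grants blue-token (Rule 4).
Holding silver-code, T18, and blue-token grants amber-badge (Rule 3).

Yes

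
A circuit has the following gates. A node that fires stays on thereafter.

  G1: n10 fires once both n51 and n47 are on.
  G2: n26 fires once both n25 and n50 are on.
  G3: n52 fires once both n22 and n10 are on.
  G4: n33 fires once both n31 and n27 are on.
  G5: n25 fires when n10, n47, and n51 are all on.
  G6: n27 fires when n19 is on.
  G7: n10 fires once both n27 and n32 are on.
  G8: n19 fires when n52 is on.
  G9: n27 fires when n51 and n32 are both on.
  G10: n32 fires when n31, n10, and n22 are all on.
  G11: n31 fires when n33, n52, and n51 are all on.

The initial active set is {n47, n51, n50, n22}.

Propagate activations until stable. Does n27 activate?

Yes

G1: n51 and n47 on → n10 on.
n22 and n10 are on, so n52 fires (G3).
n52 is on, so n19 fires (G8).
G6: n19 on → n27 on.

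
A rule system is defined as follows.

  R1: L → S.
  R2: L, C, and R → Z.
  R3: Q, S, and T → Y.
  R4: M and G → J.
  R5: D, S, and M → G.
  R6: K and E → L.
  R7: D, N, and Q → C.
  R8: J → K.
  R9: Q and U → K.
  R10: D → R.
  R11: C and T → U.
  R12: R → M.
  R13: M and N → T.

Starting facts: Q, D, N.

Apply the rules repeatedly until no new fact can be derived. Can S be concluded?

S would need L (R1), but L is never established.

No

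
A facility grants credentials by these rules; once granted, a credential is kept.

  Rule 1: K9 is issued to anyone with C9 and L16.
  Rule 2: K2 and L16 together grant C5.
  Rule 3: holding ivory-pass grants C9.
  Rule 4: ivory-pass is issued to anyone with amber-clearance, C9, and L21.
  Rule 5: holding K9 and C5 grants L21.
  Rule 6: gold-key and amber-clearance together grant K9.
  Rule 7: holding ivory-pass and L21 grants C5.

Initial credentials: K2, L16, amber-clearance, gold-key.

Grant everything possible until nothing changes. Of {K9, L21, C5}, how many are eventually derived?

3

Holding K2 and L16 grants C5 (Rule 2).
Holding gold-key and amber-clearance grants K9 (Rule 6).
Holding K9 and C5 grants L21 (Rule 5).
K9: reached.
L21: reached.
C5: reached.
All 3 are reached.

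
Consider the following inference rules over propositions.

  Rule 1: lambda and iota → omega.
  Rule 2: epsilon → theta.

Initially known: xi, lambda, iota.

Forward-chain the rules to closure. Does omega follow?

Yes

From lambda and iota, Rule 1 gives omega.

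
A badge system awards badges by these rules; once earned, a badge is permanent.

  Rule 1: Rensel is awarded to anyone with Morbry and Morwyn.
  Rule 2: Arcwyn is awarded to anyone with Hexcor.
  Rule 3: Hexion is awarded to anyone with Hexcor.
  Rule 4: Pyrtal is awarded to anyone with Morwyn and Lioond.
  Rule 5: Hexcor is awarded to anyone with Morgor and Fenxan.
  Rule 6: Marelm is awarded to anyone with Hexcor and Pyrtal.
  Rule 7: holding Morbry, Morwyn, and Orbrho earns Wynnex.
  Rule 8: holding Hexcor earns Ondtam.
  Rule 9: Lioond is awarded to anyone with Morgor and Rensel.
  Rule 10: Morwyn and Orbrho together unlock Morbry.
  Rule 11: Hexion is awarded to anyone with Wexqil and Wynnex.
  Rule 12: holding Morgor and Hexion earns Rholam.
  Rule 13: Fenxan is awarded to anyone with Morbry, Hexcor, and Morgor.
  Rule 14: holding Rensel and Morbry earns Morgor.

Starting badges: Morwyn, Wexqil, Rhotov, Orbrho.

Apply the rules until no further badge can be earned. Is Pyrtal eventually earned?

Yes

With Morwyn and Orbrho, Morbry is earned (Rule 10).
With Morbry and Morwyn, Rensel is earned (Rule 1).
With Rensel and Morbry, Morgor is earned (Rule 14).
With Morgor and Rensel, Lioond is earned (Rule 9).
With Morwyn and Lioond, Pyrtal is earned (Rule 4).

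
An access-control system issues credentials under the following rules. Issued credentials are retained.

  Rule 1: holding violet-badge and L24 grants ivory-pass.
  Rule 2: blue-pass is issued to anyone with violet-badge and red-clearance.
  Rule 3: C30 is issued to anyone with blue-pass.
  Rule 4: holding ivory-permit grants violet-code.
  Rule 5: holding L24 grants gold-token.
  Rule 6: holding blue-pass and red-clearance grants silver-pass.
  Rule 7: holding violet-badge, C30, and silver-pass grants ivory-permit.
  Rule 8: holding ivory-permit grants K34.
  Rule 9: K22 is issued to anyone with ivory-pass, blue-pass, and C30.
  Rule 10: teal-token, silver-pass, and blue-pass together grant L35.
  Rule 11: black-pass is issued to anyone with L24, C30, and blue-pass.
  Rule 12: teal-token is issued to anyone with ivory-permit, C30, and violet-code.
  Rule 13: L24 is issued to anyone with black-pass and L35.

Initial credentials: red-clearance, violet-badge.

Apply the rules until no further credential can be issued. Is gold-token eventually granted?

No

gold-token would need L24 (Rule 5), but L24 is never granted.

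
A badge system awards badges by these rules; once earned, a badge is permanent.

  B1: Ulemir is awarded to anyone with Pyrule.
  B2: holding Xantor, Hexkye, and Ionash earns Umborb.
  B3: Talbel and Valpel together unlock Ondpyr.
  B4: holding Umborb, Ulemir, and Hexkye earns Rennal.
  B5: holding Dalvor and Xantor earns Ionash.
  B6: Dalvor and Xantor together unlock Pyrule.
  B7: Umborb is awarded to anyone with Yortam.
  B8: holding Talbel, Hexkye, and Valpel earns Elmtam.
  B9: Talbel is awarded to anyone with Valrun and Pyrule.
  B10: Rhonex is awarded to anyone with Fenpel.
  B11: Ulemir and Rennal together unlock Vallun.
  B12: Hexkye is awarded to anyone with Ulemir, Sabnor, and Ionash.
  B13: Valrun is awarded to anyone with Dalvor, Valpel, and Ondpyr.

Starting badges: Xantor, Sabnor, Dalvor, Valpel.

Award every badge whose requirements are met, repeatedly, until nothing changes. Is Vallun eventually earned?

Yes

With Dalvor and Xantor, Pyrule is earned (B6).
With Dalvor and Xantor, Ionash is earned (B5).
With Pyrule, Ulemir is earned (B1).
With Ulemir, Sabnor, and Ionash, Hexkye is earned (B12).
With Xantor, Hexkye, and Ionash, Umborb is earned (B2).
With Umborb, Ulemir, and Hexkye, Rennal is earned (B4).
With Ulemir and Rennal, Vallun is earned (B11).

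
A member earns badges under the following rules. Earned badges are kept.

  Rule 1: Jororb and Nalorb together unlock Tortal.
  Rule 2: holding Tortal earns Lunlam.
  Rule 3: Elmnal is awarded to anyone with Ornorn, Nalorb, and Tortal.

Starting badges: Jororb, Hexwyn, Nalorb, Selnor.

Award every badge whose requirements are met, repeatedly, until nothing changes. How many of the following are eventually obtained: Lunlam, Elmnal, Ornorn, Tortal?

2

With Jororb and Nalorb, Tortal is earned (Rule 1).
With Tortal, Lunlam is earned (Rule 2).
Lunlam: reached.
Elmnal would need Ornorn, Nalorb, and Tortal (Rule 3), but Ornorn is never earned.
No rule produces Ornorn, and it is not given.
Tortal: reached.
Reached: Lunlam and Tortal — 2 of the 4.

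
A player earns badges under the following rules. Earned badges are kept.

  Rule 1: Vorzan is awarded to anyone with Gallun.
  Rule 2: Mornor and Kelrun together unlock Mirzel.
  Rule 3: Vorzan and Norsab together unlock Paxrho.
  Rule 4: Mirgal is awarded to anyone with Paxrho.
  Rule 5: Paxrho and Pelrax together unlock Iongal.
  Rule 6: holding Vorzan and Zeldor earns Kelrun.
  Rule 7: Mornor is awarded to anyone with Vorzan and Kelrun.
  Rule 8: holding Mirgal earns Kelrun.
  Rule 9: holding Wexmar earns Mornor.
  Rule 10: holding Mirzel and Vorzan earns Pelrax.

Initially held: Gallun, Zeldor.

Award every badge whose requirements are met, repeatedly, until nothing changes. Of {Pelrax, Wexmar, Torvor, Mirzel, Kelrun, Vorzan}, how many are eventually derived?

4

With Gallun, Vorzan is earned (Rule 1).
With Vorzan and Zeldor, Kelrun is earned (Rule 6).
With Vorzan and Kelrun, Mornor is earned (Rule 7).
With Mornor and Kelrun, Mirzel is earned (Rule 2).
With Mirzel and Vorzan, Pelrax is earned (Rule 10).
Pelrax: reached.
No rule produces Wexmar, and it is not given.
No rule produces Torvor, and it is not given.
Mirzel: reached.
Kelrun: reached.
Vorzan: reached.
Reached: Pelrax, Mirzel, Kelrun, and Vorzan — 4 of the 6.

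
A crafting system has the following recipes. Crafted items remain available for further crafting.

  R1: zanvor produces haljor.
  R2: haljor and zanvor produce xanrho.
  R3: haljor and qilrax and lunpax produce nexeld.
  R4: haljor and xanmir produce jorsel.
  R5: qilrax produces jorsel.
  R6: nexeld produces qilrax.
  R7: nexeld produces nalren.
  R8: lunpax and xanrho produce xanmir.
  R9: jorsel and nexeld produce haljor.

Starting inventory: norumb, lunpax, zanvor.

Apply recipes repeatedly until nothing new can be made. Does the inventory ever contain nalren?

nalren would need nexeld (R7), but nexeld is never obtained.

No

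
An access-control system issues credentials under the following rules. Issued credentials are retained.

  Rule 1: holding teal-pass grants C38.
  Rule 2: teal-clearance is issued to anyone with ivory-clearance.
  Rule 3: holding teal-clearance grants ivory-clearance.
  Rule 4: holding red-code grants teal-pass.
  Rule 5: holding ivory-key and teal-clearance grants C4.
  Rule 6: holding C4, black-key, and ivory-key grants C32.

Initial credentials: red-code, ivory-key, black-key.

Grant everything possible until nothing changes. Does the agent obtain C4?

C4 would need ivory-key and teal-clearance (Rule 5), but teal-clearance is never granted.

No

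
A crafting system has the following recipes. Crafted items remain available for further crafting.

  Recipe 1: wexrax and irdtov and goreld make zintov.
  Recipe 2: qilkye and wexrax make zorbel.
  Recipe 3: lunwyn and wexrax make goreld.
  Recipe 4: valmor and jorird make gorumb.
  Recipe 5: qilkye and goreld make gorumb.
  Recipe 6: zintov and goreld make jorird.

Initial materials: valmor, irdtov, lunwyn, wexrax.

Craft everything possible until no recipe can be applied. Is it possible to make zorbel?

No

zorbel would need qilkye and wexrax (Recipe 2), but qilkye is never obtained.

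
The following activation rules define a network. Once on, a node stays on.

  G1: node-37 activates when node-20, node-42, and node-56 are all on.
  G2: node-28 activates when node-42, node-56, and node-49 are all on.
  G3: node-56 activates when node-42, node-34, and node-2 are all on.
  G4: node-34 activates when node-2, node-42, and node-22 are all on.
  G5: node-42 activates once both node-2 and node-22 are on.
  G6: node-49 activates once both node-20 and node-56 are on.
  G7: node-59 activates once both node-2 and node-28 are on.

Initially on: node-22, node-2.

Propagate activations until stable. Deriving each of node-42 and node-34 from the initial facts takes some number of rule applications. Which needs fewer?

node-42

node-42: node-2 and node-22 are on, so node-42 activates (G5). [1 rule application]
node-34: node-2 and node-22 are on, so node-42 activates (G5). node-2, node-42, and node-22 are on, so node-34 activates (G4). [2 rule applications]
node-42 needs fewer.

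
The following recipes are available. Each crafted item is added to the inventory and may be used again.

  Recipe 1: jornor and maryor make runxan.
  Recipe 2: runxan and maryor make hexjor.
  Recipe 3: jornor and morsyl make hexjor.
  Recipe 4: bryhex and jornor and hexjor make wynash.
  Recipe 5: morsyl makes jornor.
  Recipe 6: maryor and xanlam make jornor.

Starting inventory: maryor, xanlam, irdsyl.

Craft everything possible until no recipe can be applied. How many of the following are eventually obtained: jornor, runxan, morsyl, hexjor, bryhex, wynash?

maryor and xanlam → jornor (Recipe 6).
jornor and maryor → runxan (Recipe 1).
Using Recipe 2, runxan and maryor make hexjor.
jornor: reached.
runxan: reached.
No rule produces morsyl, and it is not given.
hexjor: reached.
No rule produces bryhex, and it is not given.
wynash would need bryhex, jornor, and hexjor (Recipe 4), but bryhex is never obtained.
Reached: jornor, runxan, and hexjor — 3 of the 6.

3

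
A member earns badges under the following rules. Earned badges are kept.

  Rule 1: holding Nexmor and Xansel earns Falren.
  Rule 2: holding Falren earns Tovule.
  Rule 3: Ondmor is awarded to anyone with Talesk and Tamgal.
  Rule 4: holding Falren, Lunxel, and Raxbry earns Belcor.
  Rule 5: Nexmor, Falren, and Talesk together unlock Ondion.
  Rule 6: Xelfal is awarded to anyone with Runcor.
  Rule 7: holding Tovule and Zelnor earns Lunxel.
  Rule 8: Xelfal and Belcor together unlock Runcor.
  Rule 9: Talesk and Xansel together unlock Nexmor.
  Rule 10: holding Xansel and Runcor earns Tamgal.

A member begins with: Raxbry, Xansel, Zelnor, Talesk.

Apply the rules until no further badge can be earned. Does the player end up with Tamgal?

Tamgal would need Xansel and Runcor (Rule 10), but Runcor is never earned.

No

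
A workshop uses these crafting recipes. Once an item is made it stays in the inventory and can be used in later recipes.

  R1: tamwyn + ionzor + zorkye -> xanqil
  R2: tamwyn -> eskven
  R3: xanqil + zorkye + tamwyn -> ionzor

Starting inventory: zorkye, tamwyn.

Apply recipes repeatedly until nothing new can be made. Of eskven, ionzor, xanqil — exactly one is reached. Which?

eskven

Using R2, tamwyn makes eskven.
xanqil would need tamwyn, ionzor, and zorkye (R1), but ionzor is never obtained. ionzor would need xanqil, zorkye, and tamwyn (R3), but xanqil is never obtained.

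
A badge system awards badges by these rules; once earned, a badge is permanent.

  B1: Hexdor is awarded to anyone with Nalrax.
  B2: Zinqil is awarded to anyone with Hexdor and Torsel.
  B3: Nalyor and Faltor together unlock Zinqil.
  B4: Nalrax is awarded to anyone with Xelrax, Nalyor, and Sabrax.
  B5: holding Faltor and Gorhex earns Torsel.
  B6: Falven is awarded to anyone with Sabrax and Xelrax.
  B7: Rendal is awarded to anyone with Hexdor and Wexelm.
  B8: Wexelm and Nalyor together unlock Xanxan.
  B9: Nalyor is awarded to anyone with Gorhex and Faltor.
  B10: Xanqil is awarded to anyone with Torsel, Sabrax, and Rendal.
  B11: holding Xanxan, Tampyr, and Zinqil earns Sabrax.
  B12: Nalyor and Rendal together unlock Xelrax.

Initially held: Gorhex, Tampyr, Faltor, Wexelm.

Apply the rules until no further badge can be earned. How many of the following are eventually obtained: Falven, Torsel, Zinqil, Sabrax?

3

With Faltor and Gorhex, Torsel is earned (B5).
With Gorhex and Faltor, Nalyor is earned (B9).
With Wexelm and Nalyor, Xanxan is earned (B8).
With Nalyor and Faltor, Zinqil is earned (B3).
With Xanxan, Tampyr, and Zinqil, Sabrax is earned (B11).
Falven would need Sabrax and Xelrax (B6), but Xelrax is never earned.
Torsel: reached.
Zinqil: reached.
Sabrax: reached.
Reached: Torsel, Zinqil, and Sabrax — 3 of the 4.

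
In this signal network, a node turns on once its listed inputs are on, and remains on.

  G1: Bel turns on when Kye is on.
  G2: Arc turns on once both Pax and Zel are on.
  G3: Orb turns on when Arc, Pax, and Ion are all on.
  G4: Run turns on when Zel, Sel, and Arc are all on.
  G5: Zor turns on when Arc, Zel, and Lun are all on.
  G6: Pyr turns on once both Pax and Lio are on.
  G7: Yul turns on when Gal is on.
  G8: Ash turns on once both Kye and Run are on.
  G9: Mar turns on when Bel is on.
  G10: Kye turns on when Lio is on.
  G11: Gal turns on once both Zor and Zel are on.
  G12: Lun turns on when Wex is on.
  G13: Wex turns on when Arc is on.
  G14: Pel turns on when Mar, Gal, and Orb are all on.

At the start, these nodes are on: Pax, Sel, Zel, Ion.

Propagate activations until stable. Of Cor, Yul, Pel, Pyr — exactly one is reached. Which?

G2: Pax and Zel on → Arc on.
G13: Arc on → Wex on.
G12: Wex on → Lun on.
Arc, Zel, and Lun are on, so Zor turns on (G5).
G11: Zor and Zel on → Gal on.
G7: Gal on → Yul on.
No rule produces Cor, and it is not given. Pyr would need Pax and Lio (G6), but Lio never turns on. Pel would need Mar, Gal, and Orb (G14), but Mar never turns on.

Yul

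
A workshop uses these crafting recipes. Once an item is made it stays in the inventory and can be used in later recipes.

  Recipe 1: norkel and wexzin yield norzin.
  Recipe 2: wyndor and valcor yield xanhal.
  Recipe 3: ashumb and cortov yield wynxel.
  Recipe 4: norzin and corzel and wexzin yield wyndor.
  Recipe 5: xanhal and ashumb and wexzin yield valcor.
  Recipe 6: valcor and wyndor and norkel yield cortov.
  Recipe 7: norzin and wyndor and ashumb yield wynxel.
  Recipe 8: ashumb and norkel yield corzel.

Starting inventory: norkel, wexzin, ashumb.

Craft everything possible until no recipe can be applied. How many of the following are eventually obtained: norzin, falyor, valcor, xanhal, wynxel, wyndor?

Using Recipe 8, ashumb and norkel make corzel.
Using Recipe 1, norkel and wexzin make norzin.
Using Recipe 4, norzin, corzel, and wexzin make wyndor.
norzin and wyndor and ashumb → wynxel (Recipe 7).
norzin: reached.
No rule produces falyor, and it is not given.
valcor would need xanhal, ashumb, and wexzin (Recipe 5), but xanhal is never obtained.
xanhal would need wyndor and valcor (Recipe 2), but valcor is never obtained.
wynxel: reached.
wyndor: reached.
Reached: norzin, wynxel, and wyndor — 3 of the 6.

3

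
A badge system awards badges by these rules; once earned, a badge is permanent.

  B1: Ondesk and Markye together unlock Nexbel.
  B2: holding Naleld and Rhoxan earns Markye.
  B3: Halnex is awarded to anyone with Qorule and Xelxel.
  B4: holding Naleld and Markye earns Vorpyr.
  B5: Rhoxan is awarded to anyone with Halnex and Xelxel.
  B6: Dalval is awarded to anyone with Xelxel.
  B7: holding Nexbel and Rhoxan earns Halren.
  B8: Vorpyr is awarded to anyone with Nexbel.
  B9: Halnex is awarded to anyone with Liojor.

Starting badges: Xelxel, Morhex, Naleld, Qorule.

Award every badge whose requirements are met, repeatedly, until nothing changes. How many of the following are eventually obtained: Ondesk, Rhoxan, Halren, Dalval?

2

With Qorule and Xelxel, Halnex is earned (B3).
With Xelxel, Dalval is earned (B6).
With Halnex and Xelxel, Rhoxan is earned (B5).
No rule produces Ondesk, and it is not given.
Rhoxan: reached.
Halren would need Nexbel and Rhoxan (B7), but Nexbel is never earned.
Dalval: reached.
Reached: Rhoxan and Dalval — 2 of the 4.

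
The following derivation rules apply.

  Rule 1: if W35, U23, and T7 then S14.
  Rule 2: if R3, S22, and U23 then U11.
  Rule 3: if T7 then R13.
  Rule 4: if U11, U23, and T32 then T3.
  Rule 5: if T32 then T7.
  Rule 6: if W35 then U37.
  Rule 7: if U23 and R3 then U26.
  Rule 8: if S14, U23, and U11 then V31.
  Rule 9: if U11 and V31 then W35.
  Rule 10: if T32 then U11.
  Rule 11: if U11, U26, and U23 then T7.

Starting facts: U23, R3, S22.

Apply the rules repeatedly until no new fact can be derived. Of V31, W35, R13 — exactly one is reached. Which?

R13

R3, S22, and U23 hold, so U11 follows (Rule 2).
U23 and R3 hold, so U26 follows (Rule 7).
U11, U26, and U23 hold, so T7 follows (Rule 11).
T7 holds, so R13 follows (Rule 3).
V31 would need S14, U23, and U11 (Rule 8), but S14 is never established. W35 would need U11 and V31 (Rule 9), but V31 is never established.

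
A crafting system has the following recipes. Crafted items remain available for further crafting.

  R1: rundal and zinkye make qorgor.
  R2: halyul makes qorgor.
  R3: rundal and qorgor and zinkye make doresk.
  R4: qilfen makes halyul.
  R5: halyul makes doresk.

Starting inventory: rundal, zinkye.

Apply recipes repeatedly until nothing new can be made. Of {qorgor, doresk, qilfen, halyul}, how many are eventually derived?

2

Using R1, rundal and zinkye make qorgor.
rundal and qorgor and zinkye → doresk (R3).
qorgor: reached.
doresk: reached.
No rule produces qilfen, and it is not given.
halyul would need qilfen (R4), but qilfen is never obtained.
Reached: qorgor and doresk — 2 of the 4.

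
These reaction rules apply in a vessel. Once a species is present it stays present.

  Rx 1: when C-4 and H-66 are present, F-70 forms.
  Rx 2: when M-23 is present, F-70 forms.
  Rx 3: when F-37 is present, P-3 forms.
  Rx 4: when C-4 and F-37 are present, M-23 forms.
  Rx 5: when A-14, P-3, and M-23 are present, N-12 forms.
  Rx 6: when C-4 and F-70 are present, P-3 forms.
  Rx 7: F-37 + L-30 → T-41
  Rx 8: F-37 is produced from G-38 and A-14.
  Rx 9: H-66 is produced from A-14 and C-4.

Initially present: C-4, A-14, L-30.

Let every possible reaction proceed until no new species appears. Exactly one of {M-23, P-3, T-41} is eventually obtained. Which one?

P-3

A-14 and C-4 present → H-66 forms (Rx 9).
C-4 and H-66 present → F-70 forms (Rx 1).
C-4 and F-70 present → P-3 forms (Rx 6).
M-23 would need C-4 and F-37 (Rx 4), but F-37 never forms. T-41 would need F-37 and L-30 (Rx 7), but F-37 never forms.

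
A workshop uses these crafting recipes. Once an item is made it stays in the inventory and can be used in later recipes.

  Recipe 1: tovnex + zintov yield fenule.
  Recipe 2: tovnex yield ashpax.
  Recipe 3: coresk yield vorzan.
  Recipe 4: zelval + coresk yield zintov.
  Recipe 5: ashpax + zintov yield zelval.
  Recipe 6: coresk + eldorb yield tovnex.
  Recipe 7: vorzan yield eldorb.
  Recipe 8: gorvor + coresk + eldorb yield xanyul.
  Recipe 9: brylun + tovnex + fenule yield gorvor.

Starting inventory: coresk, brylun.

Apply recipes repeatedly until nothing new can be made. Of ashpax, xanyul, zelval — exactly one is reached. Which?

ashpax

coresk → vorzan (Recipe 3).
Using Recipe 7, vorzan makes eldorb.
coresk + eldorb → tovnex (Recipe 6).
Using Recipe 2, tovnex makes ashpax.
zelval would need ashpax and zintov (Recipe 5), but zintov is never obtained. xanyul would need gorvor, coresk, and eldorb (Recipe 8), but gorvor is never obtained.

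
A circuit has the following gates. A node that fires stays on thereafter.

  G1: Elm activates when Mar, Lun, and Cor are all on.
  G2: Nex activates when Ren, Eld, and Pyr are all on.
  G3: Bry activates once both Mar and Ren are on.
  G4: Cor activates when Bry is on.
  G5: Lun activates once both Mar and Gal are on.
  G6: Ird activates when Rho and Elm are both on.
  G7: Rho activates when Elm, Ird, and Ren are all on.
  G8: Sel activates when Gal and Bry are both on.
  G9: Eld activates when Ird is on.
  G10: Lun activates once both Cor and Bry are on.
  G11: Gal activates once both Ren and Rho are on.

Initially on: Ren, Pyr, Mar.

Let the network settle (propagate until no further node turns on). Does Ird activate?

Ird would need Rho and Elm (G6), but Rho never turns on.

No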